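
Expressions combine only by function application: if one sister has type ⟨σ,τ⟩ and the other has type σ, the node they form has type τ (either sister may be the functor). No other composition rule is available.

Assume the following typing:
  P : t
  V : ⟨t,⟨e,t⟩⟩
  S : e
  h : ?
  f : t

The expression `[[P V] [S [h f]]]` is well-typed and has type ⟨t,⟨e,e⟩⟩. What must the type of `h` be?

At [[P V] [S [h f]]] (required: ⟨t,⟨e,e⟩⟩): [P V] is ⟨e,t⟩, which is not a function with range ⟨t,⟨e,e⟩⟩; hence [S [h f]] is the functor — type ⟨⟨e,t⟩,⟨t,⟨e,e⟩⟩⟩.
At [S [h f]] (required: ⟨⟨e,t⟩,⟨t,⟨e,e⟩⟩⟩): S is e, which is not a function with range ⟨⟨e,t⟩,⟨t,⟨e,e⟩⟩⟩; hence [h f] is the functor — type ⟨e,⟨⟨e,t⟩,⟨t,⟨e,e⟩⟩⟩⟩.
At [h f] (required: ⟨e,⟨⟨e,t⟩,⟨t,⟨e,e⟩⟩⟩⟩): f is t, which is not a function with range ⟨e,⟨⟨e,t⟩,⟨t,⟨e,e⟩⟩⟩⟩; hence h is the functor — type ⟨t,⟨e,⟨⟨e,t⟩,⟨t,⟨e,e⟩⟩⟩⟩⟩.

⟨t,⟨e,⟨⟨e,t⟩,⟨t,⟨e,e⟩⟩⟩⟩⟩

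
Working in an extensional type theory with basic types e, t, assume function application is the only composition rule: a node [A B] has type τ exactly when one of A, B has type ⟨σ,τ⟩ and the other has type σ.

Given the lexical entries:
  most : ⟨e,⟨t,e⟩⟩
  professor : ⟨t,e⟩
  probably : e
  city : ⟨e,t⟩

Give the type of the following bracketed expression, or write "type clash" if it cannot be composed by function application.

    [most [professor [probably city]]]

⟨t,e⟩

[probably city]: functor city : ⟨e,t⟩, argument probably : e; result t.
[professor [probably city]]: functor professor : ⟨t,e⟩, argument [probably city] : t; result e.
[most [professor [probably city]]]: functor most : ⟨e,⟨t,e⟩⟩, argument [professor [probably city]] : e; result ⟨t,e⟩.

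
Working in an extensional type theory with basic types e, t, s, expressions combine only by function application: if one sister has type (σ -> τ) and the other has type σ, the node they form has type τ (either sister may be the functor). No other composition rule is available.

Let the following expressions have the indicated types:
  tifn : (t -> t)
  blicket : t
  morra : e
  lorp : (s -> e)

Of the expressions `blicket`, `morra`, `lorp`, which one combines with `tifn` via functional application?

blicket — combines: tifn : (t -> t) takes blicket : t as argument, giving t.
morra : e — neither side's domain matches the other.
lorp : (s -> e) — neither side's domain matches the other.

blicket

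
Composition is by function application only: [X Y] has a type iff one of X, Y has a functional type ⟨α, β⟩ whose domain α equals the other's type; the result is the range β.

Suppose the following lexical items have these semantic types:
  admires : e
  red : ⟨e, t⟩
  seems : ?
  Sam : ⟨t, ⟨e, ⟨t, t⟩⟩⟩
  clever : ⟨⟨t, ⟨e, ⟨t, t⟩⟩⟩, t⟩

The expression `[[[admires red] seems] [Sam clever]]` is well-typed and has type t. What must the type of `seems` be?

[[[admires red] seems] [Sam clever]] must have type t. The sister [Sam clever] has type t; that is not a function onto t, so [[admires red] seems] must be the functor, of type ⟨t, t⟩.
[[admires red] seems] must have type ⟨t, t⟩. The sister [admires red] has type t; that is not a function onto ⟨t, t⟩, so seems must be the functor, of type ⟨t, ⟨t, t⟩⟩.

⟨t, ⟨t, t⟩⟩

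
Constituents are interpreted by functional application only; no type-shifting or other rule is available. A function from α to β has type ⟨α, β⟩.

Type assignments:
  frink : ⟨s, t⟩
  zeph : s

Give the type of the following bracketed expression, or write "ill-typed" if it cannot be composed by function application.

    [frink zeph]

t

[frink zeph]: functor frink : ⟨s, t⟩, argument zeph : s; result t.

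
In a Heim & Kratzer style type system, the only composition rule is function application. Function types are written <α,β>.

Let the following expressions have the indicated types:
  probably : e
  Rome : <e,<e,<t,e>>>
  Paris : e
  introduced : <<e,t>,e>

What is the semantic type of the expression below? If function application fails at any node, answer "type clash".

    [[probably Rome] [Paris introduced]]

[probably Rome]: functor Rome : <e,<e,<t,e>>>, argument probably : e; result <e,<t,e>>.
[Paris introduced]: e with <<e,t>,e> — neither is a function whose domain matches the other; composition fails here.

type clash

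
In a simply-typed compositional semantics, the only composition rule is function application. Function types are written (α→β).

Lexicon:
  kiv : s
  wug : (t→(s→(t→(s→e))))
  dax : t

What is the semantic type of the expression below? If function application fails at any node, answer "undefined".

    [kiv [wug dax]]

[wug dax]: (t→(s→(t→(s→e)))) applied to t yields (s→(t→(s→e))).
[kiv [wug dax]]: (s→(t→(s→e))) applied to s yields (t→(s→e)).

(t→(s→e))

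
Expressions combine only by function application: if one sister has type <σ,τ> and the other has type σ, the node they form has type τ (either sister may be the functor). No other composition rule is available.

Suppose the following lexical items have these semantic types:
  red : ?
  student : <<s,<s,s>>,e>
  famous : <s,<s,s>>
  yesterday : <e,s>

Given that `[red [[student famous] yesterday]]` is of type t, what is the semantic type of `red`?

For [red [[student famous] yesterday]] to have type t with [[student famous] yesterday] of type s, red must be the function: red : <s,t>.

<s,t>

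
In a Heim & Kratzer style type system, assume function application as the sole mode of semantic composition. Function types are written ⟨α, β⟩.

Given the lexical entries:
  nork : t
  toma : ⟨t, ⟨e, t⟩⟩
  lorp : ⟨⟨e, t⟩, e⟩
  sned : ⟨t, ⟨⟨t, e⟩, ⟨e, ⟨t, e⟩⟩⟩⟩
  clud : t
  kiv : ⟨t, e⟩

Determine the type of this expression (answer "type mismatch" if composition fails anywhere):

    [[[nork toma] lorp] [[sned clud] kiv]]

[nork toma]: functor toma : ⟨t, ⟨e, t⟩⟩, argument nork : t; result ⟨e, t⟩.
[[nork toma] lorp]: functor lorp : ⟨⟨e, t⟩, e⟩, argument [nork toma] : ⟨e, t⟩; result e.
[sned clud]: functor sned : ⟨t, ⟨⟨t, e⟩, ⟨e, ⟨t, e⟩⟩⟩⟩, argument clud : t; result ⟨⟨t, e⟩, ⟨e, ⟨t, e⟩⟩⟩.
[[sned clud] kiv]: functor [sned clud] : ⟨⟨t, e⟩, ⟨e, ⟨t, e⟩⟩⟩, argument kiv : ⟨t, e⟩; result ⟨e, ⟨t, e⟩⟩.
[[[nork toma] lorp] [[sned clud] kiv]]: functor [[sned clud] kiv] : ⟨e, ⟨t, e⟩⟩, argument [[nork toma] lorp] : e; result ⟨t, e⟩.

⟨t, e⟩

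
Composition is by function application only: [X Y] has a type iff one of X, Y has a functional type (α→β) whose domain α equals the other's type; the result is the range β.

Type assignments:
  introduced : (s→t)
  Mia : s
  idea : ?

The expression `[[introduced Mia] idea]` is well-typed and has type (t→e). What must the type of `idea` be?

[[introduced Mia] idea] must have type (t→e). The sister [introduced Mia] has type t; that is not a function onto (t→e), so idea must be the functor, of type (t→(t→e)).

(t→(t→e))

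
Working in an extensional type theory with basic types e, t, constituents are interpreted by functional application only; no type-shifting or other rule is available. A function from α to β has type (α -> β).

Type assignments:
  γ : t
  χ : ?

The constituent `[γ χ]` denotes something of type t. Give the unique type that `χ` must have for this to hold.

(t -> t)

At [γ χ] (required: t): γ is t, which is not a function with range t; hence χ is the functor — type (t -> t).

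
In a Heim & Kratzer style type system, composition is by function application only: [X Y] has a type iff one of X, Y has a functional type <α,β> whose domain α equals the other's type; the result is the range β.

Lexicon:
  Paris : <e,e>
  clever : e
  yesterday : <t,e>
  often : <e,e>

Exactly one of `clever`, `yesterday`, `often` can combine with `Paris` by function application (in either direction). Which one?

clever — combines: Paris : <e,e> takes clever : e as argument, giving e.
yesterday : <t,e> — neither side's domain matches the other.
often : <e,e> — neither side's domain matches the other.

clever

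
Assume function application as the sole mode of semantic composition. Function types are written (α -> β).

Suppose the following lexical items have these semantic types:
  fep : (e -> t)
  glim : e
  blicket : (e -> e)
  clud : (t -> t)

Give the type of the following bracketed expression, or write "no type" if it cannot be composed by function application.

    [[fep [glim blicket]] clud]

At [glim blicket], blicket : (e -> e) takes glim : e, giving e.
At [fep [glim blicket]], fep : (e -> t) takes [glim blicket] : e, giving t.
At [[fep [glim blicket]] clud], clud : (t -> t) takes [fep [glim blicket]] : t, giving t.

t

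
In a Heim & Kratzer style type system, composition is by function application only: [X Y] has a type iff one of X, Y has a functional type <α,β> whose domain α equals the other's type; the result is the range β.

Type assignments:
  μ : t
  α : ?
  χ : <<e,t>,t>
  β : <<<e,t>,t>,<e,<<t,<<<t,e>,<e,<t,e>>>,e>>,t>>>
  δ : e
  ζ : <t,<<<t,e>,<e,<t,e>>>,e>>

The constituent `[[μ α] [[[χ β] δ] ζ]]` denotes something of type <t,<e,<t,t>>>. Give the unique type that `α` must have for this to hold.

<t,<t,<t,<e,<t,t>>>>>

For [[μ α] [[[χ β] δ] ζ]] to have type <t,<e,<t,t>>> with [[[χ β] δ] ζ] of type t, [μ α] must be the function: [μ α] : <t,<t,<e,<t,t>>>>.
For [μ α] to have type <t,<t,<e,<t,t>>>> with μ of type t, α must be the function: α : <t,<t,<t,<e,<t,t>>>>>.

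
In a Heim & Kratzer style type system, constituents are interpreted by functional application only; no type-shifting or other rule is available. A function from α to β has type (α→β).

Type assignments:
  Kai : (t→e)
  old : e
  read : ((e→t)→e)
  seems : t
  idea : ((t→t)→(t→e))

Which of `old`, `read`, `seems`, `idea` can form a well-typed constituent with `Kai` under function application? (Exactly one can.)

old : e — does not combine with Kai.
read : ((e→t)→e) — does not combine with Kai.
seems — combines: Kai : (t→e) takes seems : t as argument, giving e.
idea : ((t→t)→(t→e)) — does not combine with Kai.

seems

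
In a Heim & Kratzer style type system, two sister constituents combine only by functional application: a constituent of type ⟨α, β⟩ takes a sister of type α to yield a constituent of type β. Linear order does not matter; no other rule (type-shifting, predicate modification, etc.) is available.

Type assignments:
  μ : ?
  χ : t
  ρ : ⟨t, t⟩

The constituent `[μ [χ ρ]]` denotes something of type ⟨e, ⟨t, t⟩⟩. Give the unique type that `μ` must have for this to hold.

At [μ [χ ρ]] (required: ⟨e, ⟨t, t⟩⟩): [χ ρ] is t, which is not a function with range ⟨e, ⟨t, t⟩⟩; hence μ is the functor — type ⟨t, ⟨e, ⟨t, t⟩⟩⟩.

⟨t, ⟨e, ⟨t, t⟩⟩⟩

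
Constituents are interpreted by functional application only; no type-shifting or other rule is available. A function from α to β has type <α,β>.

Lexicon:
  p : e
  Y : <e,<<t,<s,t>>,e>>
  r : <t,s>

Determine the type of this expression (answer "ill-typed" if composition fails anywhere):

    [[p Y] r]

[p Y]: <e,<<t,<s,t>>,e>> applied to e yields <<t,<s,t>>,e>.
[[p Y] r]: <<t,<s,t>>,e> with <t,s> — neither is a function whose domain matches the other; composition fails here.

ill-typed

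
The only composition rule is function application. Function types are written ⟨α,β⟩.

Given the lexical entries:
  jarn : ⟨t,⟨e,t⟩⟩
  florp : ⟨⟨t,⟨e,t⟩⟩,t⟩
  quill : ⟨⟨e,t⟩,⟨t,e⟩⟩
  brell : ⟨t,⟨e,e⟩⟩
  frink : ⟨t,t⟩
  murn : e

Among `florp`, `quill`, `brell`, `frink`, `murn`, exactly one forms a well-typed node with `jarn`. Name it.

florp

florp — combines: florp : ⟨⟨t,⟨e,t⟩⟩,t⟩ takes jarn : ⟨t,⟨e,t⟩⟩ as argument, giving t.
quill : ⟨⟨e,t⟩,⟨t,e⟩⟩ — no; jarn wants t, and quill wants ⟨e,t⟩.
brell : ⟨t,⟨e,e⟩⟩ — no; jarn wants t, and brell wants t.
frink : ⟨t,t⟩ — no; jarn wants t, and frink wants t.
murn : e — no; jarn wants t, and murn wants nothing (atomic).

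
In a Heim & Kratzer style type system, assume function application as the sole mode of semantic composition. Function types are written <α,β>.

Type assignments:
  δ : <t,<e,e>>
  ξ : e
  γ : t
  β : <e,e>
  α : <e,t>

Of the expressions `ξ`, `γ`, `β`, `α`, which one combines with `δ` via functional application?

ξ : e — does not combine with δ.
γ — combines: δ : <t,<e,e>> takes γ : t as argument, giving <e,e>.
β : <e,e> — does not combine with δ.
α : <e,t> — does not combine with δ.

γ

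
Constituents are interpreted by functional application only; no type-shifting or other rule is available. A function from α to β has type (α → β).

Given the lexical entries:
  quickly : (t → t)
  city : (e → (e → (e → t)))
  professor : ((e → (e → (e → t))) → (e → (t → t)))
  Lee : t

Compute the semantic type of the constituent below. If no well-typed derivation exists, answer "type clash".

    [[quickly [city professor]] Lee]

At [city professor], professor : ((e → (e → (e → t))) → (e → (t → t))) takes city : (e → (e → (e → t))), giving (e → (t → t)).
[quickly [city professor]]: (t → t) and (e → (t → t)) cannot combine by function application — type clash.

type clash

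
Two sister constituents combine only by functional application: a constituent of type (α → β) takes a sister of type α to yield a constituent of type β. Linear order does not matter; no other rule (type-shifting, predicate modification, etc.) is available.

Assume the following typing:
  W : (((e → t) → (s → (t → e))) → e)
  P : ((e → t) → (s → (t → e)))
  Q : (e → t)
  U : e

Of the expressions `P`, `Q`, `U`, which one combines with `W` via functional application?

P — combines: W : (((e → t) → (s → (t → e))) → e) takes P : ((e → t) → (s → (t → e))) as argument, giving e.
Q : (e → t) — W needs ((e → t) → (s → (t → e))); Q needs e; neither fits.
U : e — W needs ((e → t) → (s → (t → e))); U needs nothing (atomic); neither fits.

P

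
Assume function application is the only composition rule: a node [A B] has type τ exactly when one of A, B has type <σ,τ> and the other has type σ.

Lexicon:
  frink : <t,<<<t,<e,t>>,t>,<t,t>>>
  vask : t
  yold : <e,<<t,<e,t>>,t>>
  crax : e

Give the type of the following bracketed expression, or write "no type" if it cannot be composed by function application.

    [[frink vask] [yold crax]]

[frink vask] — frink of type <t,<<<t,<e,t>>,t>,<t,t>>> combines with vask of type t: type <<<t,<e,t>>,t>,<t,t>>.
[yold crax] — yold of type <e,<<t,<e,t>>,t>> combines with crax of type e: type <<t,<e,t>>,t>.
[[frink vask] [yold crax]] — [frink vask] of type <<<t,<e,t>>,t>,<t,t>> combines with [yold crax] of type <<t,<e,t>>,t>: type <t,t>.

<t,t>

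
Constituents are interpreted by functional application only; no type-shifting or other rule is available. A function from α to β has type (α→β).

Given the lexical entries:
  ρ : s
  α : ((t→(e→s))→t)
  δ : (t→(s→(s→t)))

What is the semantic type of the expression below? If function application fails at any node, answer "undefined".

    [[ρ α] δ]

undefined

At [ρ α]: neither s nor ((t→(e→s))→t) can take the other as argument; the node is ill-typed.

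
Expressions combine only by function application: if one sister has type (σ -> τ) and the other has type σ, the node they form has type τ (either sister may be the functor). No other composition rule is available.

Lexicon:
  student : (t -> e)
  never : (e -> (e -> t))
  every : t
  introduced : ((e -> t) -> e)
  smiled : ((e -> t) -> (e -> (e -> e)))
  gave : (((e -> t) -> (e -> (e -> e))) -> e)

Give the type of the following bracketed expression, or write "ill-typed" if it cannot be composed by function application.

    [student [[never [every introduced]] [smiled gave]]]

ill-typed

[every introduced]: t and ((e -> t) -> e) cannot combine by function application — type clash.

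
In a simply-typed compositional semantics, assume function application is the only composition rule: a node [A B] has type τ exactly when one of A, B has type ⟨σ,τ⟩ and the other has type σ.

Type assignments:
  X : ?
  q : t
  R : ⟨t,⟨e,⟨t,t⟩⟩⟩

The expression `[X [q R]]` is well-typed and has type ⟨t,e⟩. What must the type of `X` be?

[X [q R]] is required to be ⟨t,e⟩. [q R] : ⟨e,⟨t,t⟩⟩ cannot yield ⟨t,e⟩ as functor, so X : ⟨⟨e,⟨t,t⟩⟩,⟨t,e⟩⟩.

⟨⟨e,⟨t,t⟩⟩,⟨t,e⟩⟩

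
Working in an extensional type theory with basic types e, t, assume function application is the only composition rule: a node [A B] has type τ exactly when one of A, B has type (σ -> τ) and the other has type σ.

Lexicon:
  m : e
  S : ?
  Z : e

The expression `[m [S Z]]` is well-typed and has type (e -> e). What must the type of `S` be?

At [m [S Z]] (required: (e -> e)): m is e, which is not a function with range (e -> e); hence [S Z] is the functor — type (e -> (e -> e)).
At [S Z] (required: (e -> (e -> e))): Z is e, which is not a function with range (e -> (e -> e)); hence S is the functor — type (e -> (e -> (e -> e))).

(e -> (e -> (e -> e)))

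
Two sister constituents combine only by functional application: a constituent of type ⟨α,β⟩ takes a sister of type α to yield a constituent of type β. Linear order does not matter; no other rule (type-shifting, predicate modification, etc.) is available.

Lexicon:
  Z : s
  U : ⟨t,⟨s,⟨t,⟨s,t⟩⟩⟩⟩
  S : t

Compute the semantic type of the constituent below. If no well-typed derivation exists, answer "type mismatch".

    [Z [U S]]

At [U S], U : ⟨t,⟨s,⟨t,⟨s,t⟩⟩⟩⟩ takes S : t, giving ⟨s,⟨t,⟨s,t⟩⟩⟩.
At [Z [U S]], [U S] : ⟨s,⟨t,⟨s,t⟩⟩⟩ takes Z : s, giving ⟨t,⟨s,t⟩⟩.

⟨t,⟨s,t⟩⟩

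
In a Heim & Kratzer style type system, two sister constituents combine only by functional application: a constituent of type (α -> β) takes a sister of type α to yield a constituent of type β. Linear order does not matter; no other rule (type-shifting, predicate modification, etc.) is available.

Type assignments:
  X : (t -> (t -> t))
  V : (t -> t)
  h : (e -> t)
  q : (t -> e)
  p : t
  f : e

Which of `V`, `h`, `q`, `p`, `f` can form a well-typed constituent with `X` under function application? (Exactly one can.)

p

V : (t -> t) — neither side's domain matches the other.
h : (e -> t) — neither side's domain matches the other.
q : (t -> e) — neither side's domain matches the other.
p — combines: X : (t -> (t -> t)) takes p : t as argument, giving (t -> t).
f : e — neither side's domain matches the other.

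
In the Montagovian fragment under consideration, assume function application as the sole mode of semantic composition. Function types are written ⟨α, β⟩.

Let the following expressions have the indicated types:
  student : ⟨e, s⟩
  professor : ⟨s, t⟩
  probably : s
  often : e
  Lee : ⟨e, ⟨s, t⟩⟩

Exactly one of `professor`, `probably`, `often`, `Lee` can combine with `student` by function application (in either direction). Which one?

professor : ⟨s, t⟩ — does not combine with student.
probably : s — does not combine with student.
often — combines: student : ⟨e, s⟩ takes often : e as argument, giving s.
Lee : ⟨e, ⟨s, t⟩⟩ — does not combine with student.

often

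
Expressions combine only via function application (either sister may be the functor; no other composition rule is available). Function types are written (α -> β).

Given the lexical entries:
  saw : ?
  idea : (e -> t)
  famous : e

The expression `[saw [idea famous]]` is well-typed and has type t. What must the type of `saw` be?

[saw [idea famous]] must have type t. The sister [idea famous] has type t; that is not a function onto t, so saw must be the functor, of type (t -> t).

(t -> t)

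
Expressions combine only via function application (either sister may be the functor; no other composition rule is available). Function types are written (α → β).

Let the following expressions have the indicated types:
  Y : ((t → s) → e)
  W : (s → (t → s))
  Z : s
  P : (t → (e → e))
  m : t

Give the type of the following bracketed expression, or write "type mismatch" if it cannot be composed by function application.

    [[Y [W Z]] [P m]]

[W Z]: W is (s → (t → s)), Z is s; result (t → s).
[Y [W Z]]: Y is ((t → s) → e), [W Z] is (t → s); result e.
[P m]: P is (t → (e → e)), m is t; result (e → e).
[[Y [W Z]] [P m]]: [P m] is (e → e), [Y [W Z]] is e; result e.

e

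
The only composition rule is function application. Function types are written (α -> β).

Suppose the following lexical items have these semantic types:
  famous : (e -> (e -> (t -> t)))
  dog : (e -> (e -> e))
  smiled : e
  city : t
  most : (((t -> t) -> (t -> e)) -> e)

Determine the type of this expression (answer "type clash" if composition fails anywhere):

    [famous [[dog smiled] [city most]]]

type clash

[dog smiled]: functor dog : (e -> (e -> e)), argument smiled : e; result (e -> e).
[city most]: t with (((t -> t) -> (t -> e)) -> e) — neither is a function whose domain matches the other; composition fails here.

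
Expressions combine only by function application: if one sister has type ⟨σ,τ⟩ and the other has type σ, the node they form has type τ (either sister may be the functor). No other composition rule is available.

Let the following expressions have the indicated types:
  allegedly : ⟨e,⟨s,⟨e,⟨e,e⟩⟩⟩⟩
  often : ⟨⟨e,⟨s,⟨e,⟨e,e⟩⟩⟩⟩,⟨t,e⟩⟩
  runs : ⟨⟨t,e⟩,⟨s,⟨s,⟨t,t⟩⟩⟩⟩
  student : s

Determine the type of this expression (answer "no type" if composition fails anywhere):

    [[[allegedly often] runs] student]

[allegedly often]: ⟨⟨e,⟨s,⟨e,⟨e,e⟩⟩⟩⟩,⟨t,e⟩⟩ applied to ⟨e,⟨s,⟨e,⟨e,e⟩⟩⟩⟩ yields ⟨t,e⟩.
[[allegedly often] runs]: ⟨⟨t,e⟩,⟨s,⟨s,⟨t,t⟩⟩⟩⟩ applied to ⟨t,e⟩ yields ⟨s,⟨s,⟨t,t⟩⟩⟩.
[[[allegedly often] runs] student]: ⟨s,⟨s,⟨t,t⟩⟩⟩ applied to s yields ⟨s,⟨t,t⟩⟩.

⟨s,⟨t,t⟩⟩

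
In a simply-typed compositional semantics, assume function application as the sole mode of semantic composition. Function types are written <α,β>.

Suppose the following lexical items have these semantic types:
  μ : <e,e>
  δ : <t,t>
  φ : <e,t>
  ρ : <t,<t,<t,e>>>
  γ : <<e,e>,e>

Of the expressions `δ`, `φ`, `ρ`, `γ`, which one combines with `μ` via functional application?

δ : <t,t> — no; μ wants e, and δ wants t.
φ : <e,t> — no; μ wants e, and φ wants e.
ρ : <t,<t,<t,e>>> — no; μ wants e, and ρ wants t.
γ — combines: γ : <<e,e>,e> takes μ : <e,e> as argument, giving e.

γ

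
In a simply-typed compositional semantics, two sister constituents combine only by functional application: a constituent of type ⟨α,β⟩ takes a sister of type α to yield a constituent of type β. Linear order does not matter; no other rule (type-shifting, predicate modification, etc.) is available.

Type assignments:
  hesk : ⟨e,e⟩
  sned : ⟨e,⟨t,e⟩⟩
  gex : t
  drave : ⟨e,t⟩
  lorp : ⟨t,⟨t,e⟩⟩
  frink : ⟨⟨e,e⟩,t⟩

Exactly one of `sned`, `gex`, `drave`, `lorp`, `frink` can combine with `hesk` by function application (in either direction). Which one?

sned : ⟨e,⟨t,e⟩⟩ — hesk needs e; sned needs e; neither fits.
gex : t — hesk needs e; gex needs nothing (atomic); neither fits.
drave : ⟨e,t⟩ — hesk needs e; drave needs e; neither fits.
lorp : ⟨t,⟨t,e⟩⟩ — hesk needs e; lorp needs t; neither fits.
frink — combines: frink : ⟨⟨e,e⟩,t⟩ takes hesk : ⟨e,e⟩ as argument, giving t.

frink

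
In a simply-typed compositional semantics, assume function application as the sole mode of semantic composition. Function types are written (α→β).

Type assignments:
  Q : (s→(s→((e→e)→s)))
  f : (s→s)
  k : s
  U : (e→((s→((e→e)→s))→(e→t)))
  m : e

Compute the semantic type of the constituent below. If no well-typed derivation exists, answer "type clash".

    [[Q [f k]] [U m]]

(e→t)

At [f k], f : (s→s) takes k : s, giving s.
At [Q [f k]], Q : (s→(s→((e→e)→s))) takes [f k] : s, giving (s→((e→e)→s)).
At [U m], U : (e→((s→((e→e)→s))→(e→t))) takes m : e, giving ((s→((e→e)→s))→(e→t)).
At [[Q [f k]] [U m]], [U m] : ((s→((e→e)→s))→(e→t)) takes [Q [f k]] : (s→((e→e)→s)), giving (e→t).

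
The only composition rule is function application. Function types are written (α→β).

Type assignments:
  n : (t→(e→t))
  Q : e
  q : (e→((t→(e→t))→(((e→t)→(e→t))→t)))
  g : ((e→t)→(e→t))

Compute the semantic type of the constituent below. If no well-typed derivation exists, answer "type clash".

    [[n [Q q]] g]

t

[Q q] — q of type (e→((t→(e→t))→(((e→t)→(e→t))→t))) combines with Q of type e: type ((t→(e→t))→(((e→t)→(e→t))→t)).
[n [Q q]] — [Q q] of type ((t→(e→t))→(((e→t)→(e→t))→t)) combines with n of type (t→(e→t)): type (((e→t)→(e→t))→t).
[[n [Q q]] g] — [n [Q q]] of type (((e→t)→(e→t))→t) combines with g of type ((e→t)→(e→t)): type t.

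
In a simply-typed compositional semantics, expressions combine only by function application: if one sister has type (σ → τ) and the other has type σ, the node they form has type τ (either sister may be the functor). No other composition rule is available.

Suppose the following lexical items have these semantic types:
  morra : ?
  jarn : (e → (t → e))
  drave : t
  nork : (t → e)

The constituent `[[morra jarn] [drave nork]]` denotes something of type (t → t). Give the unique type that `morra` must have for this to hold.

[[morra jarn] [drave nork]] is required to be (t → t). [drave nork] : e cannot yield (t → t) as functor, so [morra jarn] : (e → (t → t)).
[morra jarn] is required to be (e → (t → t)). jarn : (e → (t → e)) cannot yield (e → (t → t)) as functor, so morra : ((e → (t → e)) → (e → (t → t))).

((e → (t → e)) → (e → (t → t)))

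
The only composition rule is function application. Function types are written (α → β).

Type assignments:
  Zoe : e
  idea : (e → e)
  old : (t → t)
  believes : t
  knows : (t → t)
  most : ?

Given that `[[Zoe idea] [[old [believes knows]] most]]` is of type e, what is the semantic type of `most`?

For [[Zoe idea] [[old [believes knows]] most]] to have type e with [Zoe idea] of type e, [[old [believes knows]] most] must be the function: [[old [believes knows]] most] : (e → e).
For [[old [believes knows]] most] to have type (e → e) with [old [believes knows]] of type t, most must be the function: most : (t → (e → e)).

(t → (e → e))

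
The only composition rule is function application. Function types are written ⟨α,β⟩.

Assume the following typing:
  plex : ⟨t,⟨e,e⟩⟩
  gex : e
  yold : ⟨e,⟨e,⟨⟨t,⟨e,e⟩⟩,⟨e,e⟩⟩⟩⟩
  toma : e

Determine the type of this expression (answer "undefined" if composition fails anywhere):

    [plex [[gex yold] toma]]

[gex yold]: yold is ⟨e,⟨e,⟨⟨t,⟨e,e⟩⟩,⟨e,e⟩⟩⟩⟩, gex is e; result ⟨e,⟨⟨t,⟨e,e⟩⟩,⟨e,e⟩⟩⟩.
[[gex yold] toma]: [gex yold] is ⟨e,⟨⟨t,⟨e,e⟩⟩,⟨e,e⟩⟩⟩, toma is e; result ⟨⟨t,⟨e,e⟩⟩,⟨e,e⟩⟩.
[plex [[gex yold] toma]]: [[gex yold] toma] is ⟨⟨t,⟨e,e⟩⟩,⟨e,e⟩⟩, plex is ⟨t,⟨e,e⟩⟩; result ⟨e,e⟩.

⟨e,e⟩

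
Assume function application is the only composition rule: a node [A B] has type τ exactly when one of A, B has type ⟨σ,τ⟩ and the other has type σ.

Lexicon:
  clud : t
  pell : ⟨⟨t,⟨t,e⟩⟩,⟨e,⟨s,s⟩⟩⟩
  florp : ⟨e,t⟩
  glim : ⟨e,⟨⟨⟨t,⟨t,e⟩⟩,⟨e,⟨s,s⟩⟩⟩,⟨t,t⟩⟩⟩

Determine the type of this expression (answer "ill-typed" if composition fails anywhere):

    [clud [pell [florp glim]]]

ill-typed

[florp glim]: ⟨e,t⟩ with ⟨e,⟨⟨⟨t,⟨t,e⟩⟩,⟨e,⟨s,s⟩⟩⟩,⟨t,t⟩⟩⟩ — neither is a function whose domain matches the other; composition fails here.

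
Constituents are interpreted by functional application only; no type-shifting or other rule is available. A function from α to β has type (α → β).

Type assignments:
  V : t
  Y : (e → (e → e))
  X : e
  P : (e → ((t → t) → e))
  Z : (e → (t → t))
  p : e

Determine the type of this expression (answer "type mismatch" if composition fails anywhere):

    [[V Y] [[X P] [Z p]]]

type mismatch

At [V Y]: neither t nor (e → (e → e)) can take the other as argument; the node is ill-typed.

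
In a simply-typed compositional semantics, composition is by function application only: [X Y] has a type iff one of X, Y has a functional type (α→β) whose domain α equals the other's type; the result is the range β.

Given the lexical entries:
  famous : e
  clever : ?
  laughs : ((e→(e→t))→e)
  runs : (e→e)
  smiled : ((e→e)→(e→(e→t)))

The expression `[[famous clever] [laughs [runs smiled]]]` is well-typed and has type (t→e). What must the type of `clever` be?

[[famous clever] [laughs [runs smiled]]] is required to be (t→e). [laughs [runs smiled]] : e cannot yield (t→e) as functor, so [famous clever] : (e→(t→e)).
[famous clever] is required to be (e→(t→e)). famous : e cannot yield (e→(t→e)) as functor, so clever : (e→(e→(t→e))).

(e→(e→(t→e)))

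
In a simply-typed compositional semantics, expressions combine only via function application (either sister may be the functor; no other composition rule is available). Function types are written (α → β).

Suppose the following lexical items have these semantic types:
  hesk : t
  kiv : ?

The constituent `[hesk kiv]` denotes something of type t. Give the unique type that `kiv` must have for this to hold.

(t → t)

For [hesk kiv] to have type t with hesk of type t, kiv must be the function: kiv : (t → t).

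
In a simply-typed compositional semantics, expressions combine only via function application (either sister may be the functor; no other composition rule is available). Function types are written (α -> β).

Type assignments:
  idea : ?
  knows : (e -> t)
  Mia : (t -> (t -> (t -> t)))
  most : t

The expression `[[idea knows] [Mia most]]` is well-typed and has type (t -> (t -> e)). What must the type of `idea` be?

[[idea knows] [Mia most]] must have type (t -> (t -> e)). The sister [Mia most] has type (t -> (t -> t)); that is not a function onto (t -> (t -> e)), so [idea knows] must be the functor, of type ((t -> (t -> t)) -> (t -> (t -> e))).
[idea knows] must have type ((t -> (t -> t)) -> (t -> (t -> e))). The sister knows has type (e -> t); that is not a function onto ((t -> (t -> t)) -> (t -> (t -> e))), so idea must be the functor, of type ((e -> t) -> ((t -> (t -> t)) -> (t -> (t -> e)))).

((e -> t) -> ((t -> (t -> t)) -> (t -> (t -> e))))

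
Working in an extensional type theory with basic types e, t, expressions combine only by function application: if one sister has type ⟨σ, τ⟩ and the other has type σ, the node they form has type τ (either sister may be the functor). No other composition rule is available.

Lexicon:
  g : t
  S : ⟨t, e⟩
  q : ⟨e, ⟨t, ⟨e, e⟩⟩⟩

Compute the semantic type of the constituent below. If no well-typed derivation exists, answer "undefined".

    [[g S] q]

⟨t, ⟨e, e⟩⟩

[g S]: ⟨t, e⟩ applied to t yields e.
[[g S] q]: ⟨e, ⟨t, ⟨e, e⟩⟩⟩ applied to e yields ⟨t, ⟨e, e⟩⟩.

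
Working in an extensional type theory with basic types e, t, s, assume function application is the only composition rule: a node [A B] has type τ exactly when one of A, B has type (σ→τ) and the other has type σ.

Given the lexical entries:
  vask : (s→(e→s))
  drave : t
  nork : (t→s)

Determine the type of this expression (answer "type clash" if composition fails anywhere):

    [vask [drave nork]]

(e→s)

[drave nork]: functor nork : (t→s), argument drave : t; result s.
[vask [drave nork]]: functor vask : (s→(e→s)), argument [drave nork] : s; result (e→s).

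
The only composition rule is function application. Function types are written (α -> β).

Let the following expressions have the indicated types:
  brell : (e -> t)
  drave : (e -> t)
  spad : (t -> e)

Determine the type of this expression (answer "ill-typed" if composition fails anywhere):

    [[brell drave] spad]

[brell drave]: (e -> t) with (e -> t) — neither is a function whose domain matches the other; composition fails here.

ill-typed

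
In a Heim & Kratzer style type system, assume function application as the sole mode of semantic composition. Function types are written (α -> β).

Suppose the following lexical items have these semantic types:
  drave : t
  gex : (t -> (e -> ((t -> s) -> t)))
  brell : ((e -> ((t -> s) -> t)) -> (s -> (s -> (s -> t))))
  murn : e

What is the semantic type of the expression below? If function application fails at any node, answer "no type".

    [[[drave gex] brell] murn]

At [drave gex], gex : (t -> (e -> ((t -> s) -> t))) takes drave : t, giving (e -> ((t -> s) -> t)).
At [[drave gex] brell], brell : ((e -> ((t -> s) -> t)) -> (s -> (s -> (s -> t)))) takes [drave gex] : (e -> ((t -> s) -> t)), giving (s -> (s -> (s -> t))).
At [[[drave gex] brell] murn]: neither (s -> (s -> (s -> t))) nor e can take the other as argument; the node is ill-typed.

no type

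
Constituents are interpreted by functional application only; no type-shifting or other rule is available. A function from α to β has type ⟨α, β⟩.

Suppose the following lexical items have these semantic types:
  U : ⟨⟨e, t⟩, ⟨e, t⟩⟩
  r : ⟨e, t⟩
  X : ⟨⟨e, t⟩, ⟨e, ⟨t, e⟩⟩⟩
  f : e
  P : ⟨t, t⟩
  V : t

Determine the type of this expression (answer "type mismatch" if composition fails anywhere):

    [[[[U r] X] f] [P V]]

e

At [U r], U : ⟨⟨e, t⟩, ⟨e, t⟩⟩ takes r : ⟨e, t⟩, giving ⟨e, t⟩.
At [[U r] X], X : ⟨⟨e, t⟩, ⟨e, ⟨t, e⟩⟩⟩ takes [U r] : ⟨e, t⟩, giving ⟨e, ⟨t, e⟩⟩.
At [[[U r] X] f], [[U r] X] : ⟨e, ⟨t, e⟩⟩ takes f : e, giving ⟨t, e⟩.
At [P V], P : ⟨t, t⟩ takes V : t, giving t.
At [[[[U r] X] f] [P V]], [[[U r] X] f] : ⟨t, e⟩ takes [P V] : t, giving e.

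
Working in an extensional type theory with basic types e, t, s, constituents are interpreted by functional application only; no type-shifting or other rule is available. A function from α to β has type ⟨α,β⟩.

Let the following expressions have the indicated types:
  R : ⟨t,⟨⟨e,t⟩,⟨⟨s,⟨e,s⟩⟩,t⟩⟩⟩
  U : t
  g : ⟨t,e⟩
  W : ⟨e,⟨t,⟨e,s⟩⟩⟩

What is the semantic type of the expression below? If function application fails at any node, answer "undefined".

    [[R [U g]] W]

At [U g], g : ⟨t,e⟩ takes U : t, giving e.
[R [U g]]: ⟨t,⟨⟨e,t⟩,⟨⟨s,⟨e,s⟩⟩,t⟩⟩⟩ with e — neither is a function whose domain matches the other; composition fails here.

undefined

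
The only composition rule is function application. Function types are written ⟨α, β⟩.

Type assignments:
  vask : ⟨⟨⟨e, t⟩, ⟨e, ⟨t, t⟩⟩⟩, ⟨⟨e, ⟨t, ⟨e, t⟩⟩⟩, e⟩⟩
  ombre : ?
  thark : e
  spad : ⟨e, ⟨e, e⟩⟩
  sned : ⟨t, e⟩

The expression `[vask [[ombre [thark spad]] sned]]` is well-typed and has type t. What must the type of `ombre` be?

⟨⟨e, e⟩, ⟨⟨t, e⟩, ⟨⟨⟨⟨e, t⟩, ⟨e, ⟨t, t⟩⟩⟩, ⟨⟨e, ⟨t, ⟨e, t⟩⟩⟩, e⟩⟩, t⟩⟩⟩

At [vask [[ombre [thark spad]] sned]] (required: t): vask is ⟨⟨⟨e, t⟩, ⟨e, ⟨t, t⟩⟩⟩, ⟨⟨e, ⟨t, ⟨e, t⟩⟩⟩, e⟩⟩, which is not a function with range t; hence [[ombre [thark spad]] sned] is the functor — type ⟨⟨⟨⟨e, t⟩, ⟨e, ⟨t, t⟩⟩⟩, ⟨⟨e, ⟨t, ⟨e, t⟩⟩⟩, e⟩⟩, t⟩.
At [[ombre [thark spad]] sned] (required: ⟨⟨⟨⟨e, t⟩, ⟨e, ⟨t, t⟩⟩⟩, ⟨⟨e, ⟨t, ⟨e, t⟩⟩⟩, e⟩⟩, t⟩): sned is ⟨t, e⟩, which is not a function with range ⟨⟨⟨⟨e, t⟩, ⟨e, ⟨t, t⟩⟩⟩, ⟨⟨e, ⟨t, ⟨e, t⟩⟩⟩, e⟩⟩, t⟩; hence [ombre [thark spad]] is the functor — type ⟨⟨t, e⟩, ⟨⟨⟨⟨e, t⟩, ⟨e, ⟨t, t⟩⟩⟩, ⟨⟨e, ⟨t, ⟨e, t⟩⟩⟩, e⟩⟩, t⟩⟩.
At [ombre [thark spad]] (required: ⟨⟨t, e⟩, ⟨⟨⟨⟨e, t⟩, ⟨e, ⟨t, t⟩⟩⟩, ⟨⟨e, ⟨t, ⟨e, t⟩⟩⟩, e⟩⟩, t⟩⟩): [thark spad] is ⟨e, e⟩, which is not a function with range ⟨⟨t, e⟩, ⟨⟨⟨⟨e, t⟩, ⟨e, ⟨t, t⟩⟩⟩, ⟨⟨e, ⟨t, ⟨e, t⟩⟩⟩, e⟩⟩, t⟩⟩; hence ombre is the functor — type ⟨⟨e, e⟩, ⟨⟨t, e⟩, ⟨⟨⟨⟨e, t⟩, ⟨e, ⟨t, t⟩⟩⟩, ⟨⟨e, ⟨t, ⟨e, t⟩⟩⟩, e⟩⟩, t⟩⟩⟩.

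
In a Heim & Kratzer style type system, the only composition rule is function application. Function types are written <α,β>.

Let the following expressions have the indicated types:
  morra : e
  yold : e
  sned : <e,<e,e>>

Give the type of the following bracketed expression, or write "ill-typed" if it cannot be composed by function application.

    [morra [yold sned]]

[yold sned]: <e,<e,e>> applied to e yields <e,e>.
[morra [yold sned]]: <e,e> applied to e yields e.

e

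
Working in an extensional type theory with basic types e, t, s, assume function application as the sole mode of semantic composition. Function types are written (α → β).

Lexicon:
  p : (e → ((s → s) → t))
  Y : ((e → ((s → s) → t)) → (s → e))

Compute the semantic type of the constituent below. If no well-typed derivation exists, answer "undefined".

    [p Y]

(s → e)

[p Y] — Y of type ((e → ((s → s) → t)) → (s → e)) combines with p of type (e → ((s → s) → t)): type (s → e).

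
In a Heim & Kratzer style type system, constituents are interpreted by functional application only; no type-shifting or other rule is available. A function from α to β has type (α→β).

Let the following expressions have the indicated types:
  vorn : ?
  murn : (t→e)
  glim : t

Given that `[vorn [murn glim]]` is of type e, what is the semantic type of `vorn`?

(e→e)

For [vorn [murn glim]] to have type e with [murn glim] of type e, vorn must be the function: vorn : (e→e).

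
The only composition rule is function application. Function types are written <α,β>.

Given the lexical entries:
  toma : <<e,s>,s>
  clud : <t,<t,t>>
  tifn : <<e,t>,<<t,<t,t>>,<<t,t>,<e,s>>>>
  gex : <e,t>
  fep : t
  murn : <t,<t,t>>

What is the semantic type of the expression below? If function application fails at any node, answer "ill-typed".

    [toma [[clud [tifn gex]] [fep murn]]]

s

[tifn gex] — tifn of type <<e,t>,<<t,<t,t>>,<<t,t>,<e,s>>>> combines with gex of type <e,t>: type <<t,<t,t>>,<<t,t>,<e,s>>>.
[clud [tifn gex]] — [tifn gex] of type <<t,<t,t>>,<<t,t>,<e,s>>> combines with clud of type <t,<t,t>>: type <<t,t>,<e,s>>.
[fep murn] — murn of type <t,<t,t>> combines with fep of type t: type <t,t>.
[[clud [tifn gex]] [fep murn]] — [clud [tifn gex]] of type <<t,t>,<e,s>> combines with [fep murn] of type <t,t>: type <e,s>.
[toma [[clud [tifn gex]] [fep murn]]] — toma of type <<e,s>,s> combines with [[clud [tifn gex]] [fep murn]] of type <e,s>: type s.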